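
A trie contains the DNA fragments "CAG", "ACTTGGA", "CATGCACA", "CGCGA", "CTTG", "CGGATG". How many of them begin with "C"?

5

Walk to "C"; the words in its subtree are exactly those with that prefix.
Words under "C": CAG, CATGCACA, CGCGA, CGGATG, CTTG
Count: 5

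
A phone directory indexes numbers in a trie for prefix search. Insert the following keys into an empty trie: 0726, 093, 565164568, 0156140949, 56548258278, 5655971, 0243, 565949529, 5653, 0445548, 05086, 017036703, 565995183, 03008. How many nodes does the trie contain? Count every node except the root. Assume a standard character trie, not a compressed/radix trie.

For each word, the new-node count is its length minus the longest prefix already in the trie:
  "0726" → 4 new (0, 7, 2, 6)
  "093" → prefix "0" already present; 2 new (9, 3)
  "565164568" → 9 new (5, 6, 5, 1, 6, 4, 5, 6, 8)
  "0156140949" → prefix "0" already present; 9 new (1, 5, 6, 1, 4, 0, 9, 4, 9)
  "56548258278" → prefix "565" already present; 8 new (4, 8, 2, 5, 8, 2, 7, 8)
  "5655971" → prefix "565" already present; 4 new (5, 9, 7, 1)
  "0243" → prefix "0" already present; 3 new (2, 4, 3)
  "565949529" → prefix "565" already present; 6 new (9, 4, 9, 5, 2, 9)
  "5653" → prefix "565" already present; 1 new (3)
  "0445548" → prefix "0" already present; 6 new (4, 4, 5, 5, 4, 8)
  "05086" → prefix "0" already present; 4 new (5, 0, 8, 6)
  "017036703" → prefix "01" already present; 7 new (7, 0, 3, 6, 7, 0, 3)
  "565995183" → prefix "5659" already present; 5 new (9, 5, 1, 8, 3)
  "03008" → prefix "0" already present; 4 new (3, 0, 0, 8)
Total nodes = 4 + 2 + 9 + 9 + 8 + 4 + 3 + 6 + 1 + 6 + 4 + 7 + 5 + 4 = 72

72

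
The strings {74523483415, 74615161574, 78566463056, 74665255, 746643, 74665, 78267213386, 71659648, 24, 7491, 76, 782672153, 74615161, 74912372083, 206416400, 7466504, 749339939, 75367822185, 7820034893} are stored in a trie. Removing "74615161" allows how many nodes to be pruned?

Walk "74615161" from the leaf back toward the root, removing each node that no remaining word uses.
Every node on "74615161" is still needed (e.g. by "74615161574"), so nothing is freed.
Nodes removed: 0

0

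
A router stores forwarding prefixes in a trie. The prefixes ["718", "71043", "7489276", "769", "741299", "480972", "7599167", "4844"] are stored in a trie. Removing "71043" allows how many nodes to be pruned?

3

Walk "71043" from the leaf back toward the root, removing each node that no remaining word uses.
The suffix "043" (3 nodes) is used only by "71043"; the node for "71" still has the child "8", so pruning stops there.
Nodes removed: 3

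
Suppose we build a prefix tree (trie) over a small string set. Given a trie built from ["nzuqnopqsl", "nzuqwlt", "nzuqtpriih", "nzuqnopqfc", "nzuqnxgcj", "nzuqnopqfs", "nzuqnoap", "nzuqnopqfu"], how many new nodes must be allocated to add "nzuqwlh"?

Walking "nzuqwlh" from the root, the first 6 characters ("nzuqwl") follow existing edges; "h" is the first miss.
Each of the 1 remaining characters creates one node.

1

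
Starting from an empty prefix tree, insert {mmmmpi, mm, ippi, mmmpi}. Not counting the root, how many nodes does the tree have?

Trie structure (* marks end of a word):
(root)
├─ i
│  └─ p
│     └─ p
│        └─ i *
└─ m
   └─ m *
      └─ m
         ├─ m
         │  └─ p
         │     └─ i *
         └─ p
            └─ i *
Counting every labelled node above: 12.

12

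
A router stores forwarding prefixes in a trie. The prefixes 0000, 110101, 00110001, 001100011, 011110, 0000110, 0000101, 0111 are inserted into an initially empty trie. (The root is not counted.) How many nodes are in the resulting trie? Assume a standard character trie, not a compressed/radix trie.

27

Insert word by word; a character creates a node only if that edge doesn't already exist:
  "0000" → 4 new (0, 0, 0, 0)
  "110101" → 6 new (1, 1, 0, 1, 0, 1)
  "00110001" → prefix "00" already present; 6 new (1, 1, 0, 0, 0, 1)
  "001100011" → prefix "00110001" already present; 1 new (1)
  "011110" → prefix "0" already present; 5 new (1, 1, 1, 1, 0)
  "0000110" → prefix "0000" already present; 3 new (1, 1, 0)
  "0000101" → prefix "00001" already present; 2 new (0, 1)
  "0111" → prefix "0111" already present; 0 new (none)
Total nodes = 4 + 6 + 6 + 1 + 5 + 3 + 2 + 0 = 27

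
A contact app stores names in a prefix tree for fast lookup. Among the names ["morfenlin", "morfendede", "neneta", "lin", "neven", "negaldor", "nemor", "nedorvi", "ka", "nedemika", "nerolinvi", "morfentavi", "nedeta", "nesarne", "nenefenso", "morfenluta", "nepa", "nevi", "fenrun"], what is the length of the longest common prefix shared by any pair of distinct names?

Equivalently: take the maximum, over all pairs, of their longest common prefix length.
"morfenlin" and "morfenluta" agree on "morfenl" (7 characters) before diverging; nothing deeper is shared.
Longest shared-prefix length: 7

7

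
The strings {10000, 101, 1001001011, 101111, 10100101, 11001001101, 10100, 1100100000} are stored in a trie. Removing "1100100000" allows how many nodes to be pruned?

3

A node on "1100100000"'s path can go only if nothing else ends at it or branches off below it.
The suffix "000" (3 nodes) is used only by "1100100000"; the node for "1100100" still has the child "1", so pruning stops there.
Nodes removed: 3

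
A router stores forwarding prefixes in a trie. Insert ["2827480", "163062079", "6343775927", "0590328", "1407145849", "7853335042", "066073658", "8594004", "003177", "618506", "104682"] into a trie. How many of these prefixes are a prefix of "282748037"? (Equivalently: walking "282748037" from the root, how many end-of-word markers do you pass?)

Traverse "282748037" character by character; count nodes along the way that are marked as word ends.
Prefixes of the query that are stored words: "2827480"
Count: 1

1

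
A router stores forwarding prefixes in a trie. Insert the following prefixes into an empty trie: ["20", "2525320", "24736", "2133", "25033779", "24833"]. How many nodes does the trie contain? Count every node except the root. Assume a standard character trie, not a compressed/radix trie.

Count nodes per top-level branch (shared prefixes stored once):
  '2'-branch (20, 2133, 24736, 24833, 25033779, 2525320): 24 nodes
Sum: 24

24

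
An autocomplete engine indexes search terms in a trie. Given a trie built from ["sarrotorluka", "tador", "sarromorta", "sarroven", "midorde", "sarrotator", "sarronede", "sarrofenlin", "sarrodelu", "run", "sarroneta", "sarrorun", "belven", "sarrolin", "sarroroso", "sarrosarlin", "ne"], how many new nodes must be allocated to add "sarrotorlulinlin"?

Walking "sarrotorlulinlin" from the root, the first 10 characters ("sarrotorlu") follow existing edges; "l" is the first miss.
So 16 − 10 = 6 new nodes.

6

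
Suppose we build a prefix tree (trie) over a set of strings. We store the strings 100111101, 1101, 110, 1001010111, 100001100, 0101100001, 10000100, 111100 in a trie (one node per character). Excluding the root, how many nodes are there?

For each word, the new-node count is its length minus the longest prefix already in the trie:
  "100111101" → 9 new (1, 0, 0, 1, 1, 1, 1, 0, 1)
  "1101" → prefix "1" already present; 3 new (1, 0, 1)
  "110" → prefix "110" already present; 0 new (none)
  "1001010111" → prefix "1001" already present; 6 new (0, 1, 0, 1, 1, 1)
  "100001100" → prefix "100" already present; 6 new (0, 0, 1, 1, 0, 0)
  "0101100001" → 10 new (0, 1, 0, 1, 1, 0, 0, 0, 0, 1)
  "10000100" → prefix "100001" already present; 2 new (0, 0)
  "111100" → prefix "11" already present; 4 new (1, 1, 0, 0)
Total nodes = 9 + 3 + 0 + 6 + 6 + 10 + 2 + 4 = 40

40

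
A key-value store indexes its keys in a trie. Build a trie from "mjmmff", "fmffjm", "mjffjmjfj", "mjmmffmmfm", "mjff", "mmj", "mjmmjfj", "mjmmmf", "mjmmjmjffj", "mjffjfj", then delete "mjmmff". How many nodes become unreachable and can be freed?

0

Walk "mjmmff" from the leaf back toward the root, removing each node that no remaining word uses.
Every node on "mjmmff" is still needed (e.g. by "mjmmffmmfm"), so nothing is freed.
Nodes removed: 0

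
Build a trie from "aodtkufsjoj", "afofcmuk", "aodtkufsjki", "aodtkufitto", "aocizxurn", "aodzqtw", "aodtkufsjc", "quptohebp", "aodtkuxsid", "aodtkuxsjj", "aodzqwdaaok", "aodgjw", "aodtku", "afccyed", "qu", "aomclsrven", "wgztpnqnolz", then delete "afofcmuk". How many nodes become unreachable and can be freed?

Walk "afofcmuk" from the leaf back toward the root, removing each node that no remaining word uses.
The suffix "ofcmuk" (6 nodes) is used only by "afofcmuk"; the node for "af" still has the child "c", so pruning stops there.
Nodes removed: 6

6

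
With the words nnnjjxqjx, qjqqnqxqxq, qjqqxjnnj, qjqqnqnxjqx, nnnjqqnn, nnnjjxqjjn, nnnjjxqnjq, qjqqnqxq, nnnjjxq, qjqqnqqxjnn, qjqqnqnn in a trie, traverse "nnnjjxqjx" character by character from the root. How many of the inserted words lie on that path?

Check each prefix of "nnnjjxqjx" against the stored set — each match is an end-marker on the path.
Prefixes of the query that are stored words: "nnnjjxq", "nnnjjxqjx"
Count: 2

2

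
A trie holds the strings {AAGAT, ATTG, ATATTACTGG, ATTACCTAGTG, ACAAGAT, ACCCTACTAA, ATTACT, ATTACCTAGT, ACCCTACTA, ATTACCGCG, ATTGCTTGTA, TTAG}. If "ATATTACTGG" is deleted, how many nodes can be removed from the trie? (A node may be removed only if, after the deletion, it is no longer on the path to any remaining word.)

Walk "ATATTACTGG" from the leaf back toward the root, removing each node that no remaining word uses.
The suffix "ATTACTGG" (8 nodes) is used only by "ATATTACTGG"; the node for "AT" still has the child "T", so pruning stops there.
Nodes removed: 8

8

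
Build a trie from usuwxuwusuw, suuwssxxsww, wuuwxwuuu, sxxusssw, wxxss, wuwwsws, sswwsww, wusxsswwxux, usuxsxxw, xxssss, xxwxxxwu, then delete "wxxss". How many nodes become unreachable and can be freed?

Walk "wxxss" from the leaf back toward the root, removing each node that no remaining word uses.
The suffix "xxss" (4 nodes) is used only by "wxxss"; the node for "w" still has the child "u", so pruning stops there.
Nodes removed: 4

4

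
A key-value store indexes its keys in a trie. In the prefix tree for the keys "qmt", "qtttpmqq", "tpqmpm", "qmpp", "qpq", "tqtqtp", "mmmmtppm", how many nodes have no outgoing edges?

7

Leaves are exactly the stored words that no other stored word extends.
Those words: "mmmmtppm", "qmpp", "qmt", "qpq", "qtttpmqq", "tpqmpm", "tqtqtp"
Leaf count: 7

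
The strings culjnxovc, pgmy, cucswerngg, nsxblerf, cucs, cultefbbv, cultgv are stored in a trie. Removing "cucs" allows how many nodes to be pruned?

0

After clearing the end-marker at "cucs", prune upward until reaching a node still needed by another word.
Every node on "cucs" is still needed (e.g. by "cucswerngg"), so nothing is freed.
Nodes removed: 0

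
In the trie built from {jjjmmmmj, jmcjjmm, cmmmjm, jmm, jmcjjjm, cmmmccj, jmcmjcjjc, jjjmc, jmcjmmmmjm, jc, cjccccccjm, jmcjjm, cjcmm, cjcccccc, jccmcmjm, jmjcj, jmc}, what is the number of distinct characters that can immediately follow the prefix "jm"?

3

The children of the "jm" node are the distinct next characters among strings starting with "jm".
Characters that immediately follow "jm" among the stored strings: {c, j, m}.
That node has 3 child edges.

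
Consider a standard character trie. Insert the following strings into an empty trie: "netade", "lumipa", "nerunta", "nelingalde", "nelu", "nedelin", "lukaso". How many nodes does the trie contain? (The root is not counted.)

Insert word by word; a character creates a node only if that edge doesn't already exist:
  "netade" → 6 new (n, e, t, a, d, e)
  "lumipa" → 6 new (l, u, m, i, p, a)
  "nerunta" → prefix "ne" already present; 5 new (r, u, n, t, a)
  "nelingalde" → prefix "ne" already present; 8 new (l, i, n, g, a, l, d, e)
  "nelu" → prefix "nel" already present; 1 new (u)
  "nedelin" → prefix "ne" already present; 5 new (d, e, l, i, n)
  "lukaso" → prefix "lu" already present; 4 new (k, a, s, o)
Total nodes = 6 + 6 + 5 + 8 + 1 + 5 + 4 = 35

35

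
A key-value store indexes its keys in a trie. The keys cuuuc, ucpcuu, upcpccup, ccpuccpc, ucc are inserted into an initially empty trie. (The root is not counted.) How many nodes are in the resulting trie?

26

Insert word by word; a character creates a node only if that edge doesn't already exist:
  "cuuuc" → 5 new (c, u, u, u, c)
  "ucpcuu" → 6 new (u, c, p, c, u, u)
  "upcpccup" → prefix "u" already present; 7 new (p, c, p, c, c, u, p)
  "ccpuccpc" → prefix "c" already present; 7 new (c, p, u, c, c, p, c)
  "ucc" → prefix "uc" already present; 1 new (c)
Total nodes = 5 + 6 + 7 + 7 + 1 = 26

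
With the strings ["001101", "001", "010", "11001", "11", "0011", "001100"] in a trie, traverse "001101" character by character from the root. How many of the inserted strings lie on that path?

3

Check each prefix of "001101" against the stored set — each match is an end-marker on the path.
Prefixes of the query that are stored words: "001", "0011", "001101"
Count: 3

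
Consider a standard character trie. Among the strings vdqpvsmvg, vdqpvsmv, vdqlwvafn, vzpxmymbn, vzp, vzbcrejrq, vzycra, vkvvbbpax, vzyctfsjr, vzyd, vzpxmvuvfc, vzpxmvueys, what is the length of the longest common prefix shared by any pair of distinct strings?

Look for the deepest trie node that still has at least two words in its subtree.
e.g. "vdqpvsmv" and "vdqpvsmvg" share the prefix "vdqpvsmv" of length 8; no pair shares a longer one.
Longest shared-prefix length: 8

8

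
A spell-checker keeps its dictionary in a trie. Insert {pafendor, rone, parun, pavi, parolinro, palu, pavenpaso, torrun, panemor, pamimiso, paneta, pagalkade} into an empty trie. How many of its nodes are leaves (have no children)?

12

Leaves are exactly the stored words that no other stored word extends.
Those words: "pafendor", "pagalkade", "palu", "pamimiso", "panemor", "paneta", "parolinro", "parun", "pavenpaso", "pavi", "rone", "torrun"
Leaf count: 12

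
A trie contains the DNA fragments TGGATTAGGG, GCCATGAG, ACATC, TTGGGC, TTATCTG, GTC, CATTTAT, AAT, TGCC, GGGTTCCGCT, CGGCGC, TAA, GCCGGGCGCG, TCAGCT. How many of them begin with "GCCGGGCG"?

1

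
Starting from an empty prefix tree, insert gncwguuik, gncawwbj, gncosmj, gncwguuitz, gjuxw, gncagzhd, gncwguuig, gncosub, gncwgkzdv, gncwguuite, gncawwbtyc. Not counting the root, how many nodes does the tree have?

39

For each word, the new-node count is its length minus the longest prefix already in the trie:
  "gncwguuik" → 9 new (g, n, c, w, g, u, u, i, k)
  "gncawwbj" → prefix "gnc" already present; 5 new (a, w, w, b, j)
  "gncosmj" → prefix "gnc" already present; 4 new (o, s, m, j)
  "gncwguuitz" → prefix "gncwguui" already present; 2 new (t, z)
  "gjuxw" → prefix "g" already present; 4 new (j, u, x, w)
  "gncagzhd" → prefix "gnca" already present; 4 new (g, z, h, d)
  "gncwguuig" → prefix "gncwguui" already present; 1 new (g)
  "gncosub" → prefix "gncos" already present; 2 new (u, b)
  "gncwgkzdv" → prefix "gncwg" already present; 4 new (k, z, d, v)
  "gncwguuite" → prefix "gncwguuit" already present; 1 new (e)
  "gncawwbtyc" → prefix "gncawwb" already present; 3 new (t, y, c)
Total nodes = 9 + 5 + 4 + 2 + 4 + 4 + 1 + 2 + 4 + 1 + 3 = 39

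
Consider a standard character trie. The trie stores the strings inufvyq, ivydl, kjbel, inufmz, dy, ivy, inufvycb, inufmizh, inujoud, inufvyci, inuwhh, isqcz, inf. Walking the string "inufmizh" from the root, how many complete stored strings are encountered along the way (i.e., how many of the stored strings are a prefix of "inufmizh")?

1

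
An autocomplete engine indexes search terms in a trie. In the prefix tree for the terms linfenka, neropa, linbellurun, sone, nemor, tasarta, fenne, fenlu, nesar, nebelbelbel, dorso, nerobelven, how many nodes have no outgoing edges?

12

A leaf is a node with no children — equivalently, the end of a word that is not a proper prefix of any other stored word.
Those words: "dorso", "fenlu", "fenne", "linbellurun", "linfenka", "nebelbelbel", "nemor", "nerobelven", "neropa", "nesar", "sone", "tasarta"
Leaf count: 12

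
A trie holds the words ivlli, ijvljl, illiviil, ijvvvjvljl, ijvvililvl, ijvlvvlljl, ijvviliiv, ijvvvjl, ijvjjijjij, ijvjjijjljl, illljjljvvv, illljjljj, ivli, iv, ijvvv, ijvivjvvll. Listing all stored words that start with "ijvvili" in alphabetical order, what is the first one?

ijvviliiv

Words with prefix "ijvvili", in lexicographic order: "ijvviliiv", "ijvvililvl"
Position 1: ijvviliiv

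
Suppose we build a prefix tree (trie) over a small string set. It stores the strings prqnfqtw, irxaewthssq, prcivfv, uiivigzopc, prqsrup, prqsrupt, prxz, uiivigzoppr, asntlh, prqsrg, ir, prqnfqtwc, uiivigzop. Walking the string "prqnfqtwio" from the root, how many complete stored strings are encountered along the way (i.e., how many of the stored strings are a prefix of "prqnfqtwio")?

Traverse "prqnfqtwio" character by character; count nodes along the way that are marked as word ends.
Prefixes of the query that are stored words: "prqnfqtw"
Count: 1

1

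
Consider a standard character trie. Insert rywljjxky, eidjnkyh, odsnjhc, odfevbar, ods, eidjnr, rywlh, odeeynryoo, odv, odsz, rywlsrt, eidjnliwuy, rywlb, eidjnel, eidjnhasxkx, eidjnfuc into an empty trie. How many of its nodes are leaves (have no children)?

A leaf is a node with no children — equivalently, the end of a word that is not a proper prefix of any other stored word.
Those words: "eidjnel", "eidjnfuc", "eidjnhasxkx", "eidjnkyh", "eidjnliwuy", "eidjnr", "odeeynryoo", "odfevbar", "odsnjhc", "odsz", "odv", "rywlb", "rywlh", "rywljjxky", "rywlsrt"
Leaf count: 15

15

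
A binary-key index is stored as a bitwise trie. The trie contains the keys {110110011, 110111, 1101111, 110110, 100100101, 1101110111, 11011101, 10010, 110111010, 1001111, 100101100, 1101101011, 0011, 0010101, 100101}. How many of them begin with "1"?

Walk to "1"; the words in its subtree are exactly those with that prefix.
Matches: "10010", "100100101", "100101", "100101100", "1001111", "110110", "110110011", "1101101011", "110111", "11011101", "110111010", "1101110111", "1101111"
Count: 13

13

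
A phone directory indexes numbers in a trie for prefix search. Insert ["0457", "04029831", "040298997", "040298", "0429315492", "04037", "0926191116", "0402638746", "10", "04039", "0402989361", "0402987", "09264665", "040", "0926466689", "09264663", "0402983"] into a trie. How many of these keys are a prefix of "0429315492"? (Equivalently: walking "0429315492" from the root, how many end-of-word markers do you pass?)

Check each prefix of "0429315492" against the stored set — each match is an end-marker on the path.
Prefixes of the query that are stored words: "0429315492"
Count: 1

1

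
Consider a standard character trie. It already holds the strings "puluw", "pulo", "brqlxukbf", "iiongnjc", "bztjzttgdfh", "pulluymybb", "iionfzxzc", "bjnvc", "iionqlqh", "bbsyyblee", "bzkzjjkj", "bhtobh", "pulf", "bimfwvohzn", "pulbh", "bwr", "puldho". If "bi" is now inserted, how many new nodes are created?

0

"bi" is already a full path in the trie; only an end-marker is added.
No new nodes are needed: 0.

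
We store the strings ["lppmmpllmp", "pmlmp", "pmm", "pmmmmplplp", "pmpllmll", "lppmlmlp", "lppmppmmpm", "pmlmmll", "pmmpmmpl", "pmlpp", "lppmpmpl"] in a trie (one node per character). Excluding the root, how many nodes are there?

52

Count nodes per top-level branch (shared prefixes stored once):
  'l'-branch (lppmlmlp, lppmmpllmp, lppmpmpl, lppmppmmpm): 23 nodes
  'p'-branch (pmlmmll, pmlmp, pmlpp, pmm, pmmmmplplp, pmmpmmpl, pmpllmll): 29 nodes
Sum: 52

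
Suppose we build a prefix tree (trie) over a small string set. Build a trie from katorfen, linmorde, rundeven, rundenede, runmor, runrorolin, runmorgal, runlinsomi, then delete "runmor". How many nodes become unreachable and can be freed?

0

After clearing the end-marker at "runmor", prune upward until reaching a node still needed by another word.
Every node on "runmor" is still needed (e.g. by "runmorgal"), so nothing is freed.
Nodes removed: 0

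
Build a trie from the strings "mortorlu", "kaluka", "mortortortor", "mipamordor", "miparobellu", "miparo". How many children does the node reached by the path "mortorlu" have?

Follow the path "mortorlu" to its node, then look at its outgoing edges.
No stored string extends past "mortorlu".
That node has 0 child edges.

0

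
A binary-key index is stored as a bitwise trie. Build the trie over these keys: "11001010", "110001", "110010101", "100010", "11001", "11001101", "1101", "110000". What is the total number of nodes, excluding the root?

Count nodes per top-level branch (shared prefixes stored once):
  '1'-branch (100010, 110000, 110001, 11001, 11001010, 110010101, 11001101, 1101): 21 nodes
Sum: 21

21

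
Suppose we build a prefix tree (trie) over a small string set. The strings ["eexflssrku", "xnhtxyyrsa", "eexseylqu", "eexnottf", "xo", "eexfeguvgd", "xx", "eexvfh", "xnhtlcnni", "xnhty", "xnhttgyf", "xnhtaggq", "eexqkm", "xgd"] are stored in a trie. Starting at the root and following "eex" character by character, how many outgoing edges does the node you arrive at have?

The children of the "eex" node are the distinct next characters among strings starting with "eex".
Distinct next characters after "eex": f, n, q, s, v.
That node has 5 child edges.

5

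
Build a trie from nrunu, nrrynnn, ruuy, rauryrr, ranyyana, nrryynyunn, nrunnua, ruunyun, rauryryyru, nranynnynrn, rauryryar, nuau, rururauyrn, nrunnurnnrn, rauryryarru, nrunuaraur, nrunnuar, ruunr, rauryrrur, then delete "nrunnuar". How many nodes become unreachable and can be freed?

1

Walk "nrunnuar" from the leaf back toward the root, removing each node that no remaining word uses.
The suffix "r" (1 node) is used only by "nrunnuar"; "nrunnua" is itself a stored word, so pruning stops there.
Nodes removed: 1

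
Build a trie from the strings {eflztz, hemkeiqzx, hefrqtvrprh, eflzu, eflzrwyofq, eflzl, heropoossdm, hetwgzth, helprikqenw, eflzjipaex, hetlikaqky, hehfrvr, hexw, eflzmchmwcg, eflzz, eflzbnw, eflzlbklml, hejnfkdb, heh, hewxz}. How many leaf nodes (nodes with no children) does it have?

Leaves are exactly the stored words that no other stored word extends.
Those words: "eflzbnw", "eflzjipaex", "eflzlbklml", "eflzmchmwcg", "eflzrwyofq", "eflztz", "eflzu", "eflzz", "hefrqtvrprh", "hehfrvr", "hejnfkdb", "helprikqenw", "hemkeiqzx", "heropoossdm", "hetlikaqky", "hetwgzth", "hewxz", "hexw"
Leaf count: 18

18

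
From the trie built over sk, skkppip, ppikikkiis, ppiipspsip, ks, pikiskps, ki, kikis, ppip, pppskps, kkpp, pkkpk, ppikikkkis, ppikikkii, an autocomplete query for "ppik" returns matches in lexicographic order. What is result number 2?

DFS of the "ppik" subtree visits, in order: "ppikikkii", "ppikikkiis", "ppikikkkis"
The 2nd is ppikikkiis.

ppikikkiis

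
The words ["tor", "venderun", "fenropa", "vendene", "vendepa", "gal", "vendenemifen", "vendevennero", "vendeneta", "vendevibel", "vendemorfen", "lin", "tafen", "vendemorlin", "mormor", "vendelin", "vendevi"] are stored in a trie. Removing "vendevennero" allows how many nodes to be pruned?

6

A node on "vendevennero"'s path can go only if nothing else ends at it or branches off below it.
The suffix "ennero" (6 nodes) is used only by "vendevennero"; the node for "vendev" still has the child "i", so pruning stops there.
Nodes removed: 6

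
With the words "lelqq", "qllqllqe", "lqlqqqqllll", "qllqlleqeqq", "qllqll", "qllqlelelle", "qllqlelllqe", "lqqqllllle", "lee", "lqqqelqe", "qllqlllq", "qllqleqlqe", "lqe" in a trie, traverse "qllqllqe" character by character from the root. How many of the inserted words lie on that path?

2

Check each prefix of "qllqllqe" against the stored set — each match is an end-marker on the path.
Prefixes of the query that are stored words: "qllqll", "qllqllqe"
Count: 2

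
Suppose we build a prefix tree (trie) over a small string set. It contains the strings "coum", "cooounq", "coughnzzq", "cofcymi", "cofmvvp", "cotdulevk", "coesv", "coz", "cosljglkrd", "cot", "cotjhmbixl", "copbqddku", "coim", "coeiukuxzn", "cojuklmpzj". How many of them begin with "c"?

Traverse to the node for "c", then collect every word in that subtree.
Matches: "coeiukuxzn", "coesv", "cofcymi", "cofmvvp", "coim", "cojuklmpzj", "cooounq", "copbqddku", "cosljglkrd", "cot", "cotdulevk", "cotjhmbixl", "coughnzzq", "coum", "coz"
Count: 15

15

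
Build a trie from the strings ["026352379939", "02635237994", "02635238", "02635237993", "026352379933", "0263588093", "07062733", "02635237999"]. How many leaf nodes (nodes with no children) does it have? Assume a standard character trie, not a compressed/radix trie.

7

Leaves are exactly the stored words that no other stored word extends.
Those words: "026352379933", "026352379939", "02635237994", "02635237999", "02635238", "0263588093", "07062733"
Leaf count: 7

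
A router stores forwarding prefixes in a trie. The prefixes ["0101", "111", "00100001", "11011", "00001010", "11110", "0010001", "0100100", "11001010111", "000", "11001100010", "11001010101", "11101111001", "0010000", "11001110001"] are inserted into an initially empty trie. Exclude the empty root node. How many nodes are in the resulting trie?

59

Count nodes per top-level branch (shared prefixes stored once):
  '0'-branch (000, 00001010, 0010000, 00100001, 0010001, 0100100, 0101): 22 nodes
  '1'-branch (11001010101, 11001010111, 11001100010, 11001110001, 11011, 111, 11101111001, 11110): 37 nodes
Sum: 59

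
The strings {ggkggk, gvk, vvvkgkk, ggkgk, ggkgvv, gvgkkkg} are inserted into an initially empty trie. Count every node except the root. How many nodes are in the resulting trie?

Trie structure (* marks end of a word):
(root)
├─ g
│  ├─ g
│  │  └─ k
│  │     └─ g
│  │        ├─ g
│  │        │  └─ k *
│  │        ├─ k *
│  │        └─ v
│  │           └─ v *
│  └─ v
│     ├─ g
│     │  └─ k
│     │     └─ k
│     │        └─ k
│     │           └─ g *
│     └─ k *
└─ v
   └─ v
      └─ v
         └─ k
            └─ g
               └─ k
                  └─ k *
Counting every labelled node above: 23.

23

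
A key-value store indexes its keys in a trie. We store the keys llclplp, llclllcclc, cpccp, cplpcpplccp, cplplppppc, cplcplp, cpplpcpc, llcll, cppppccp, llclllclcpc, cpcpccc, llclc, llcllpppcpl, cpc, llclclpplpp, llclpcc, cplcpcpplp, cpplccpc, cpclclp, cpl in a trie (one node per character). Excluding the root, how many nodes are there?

Insert word by word; a character creates a node only if that edge doesn't already exist:
  "llclplp" → 7 new (l, l, c, l, p, l, p)
  "llclllcclc" → prefix "llcl" already present; 6 new (l, l, c, c, l, c)
  "cpccp" → 5 new (c, p, c, c, p)
  "cplpcpplccp" → prefix "cp" already present; 9 new (l, p, c, p, p, l, c, c, p)
  "cplplppppc" → prefix "cplp" already present; 6 new (l, p, p, p, p, c)
  "cplcplp" → prefix "cpl" already present; 4 new (c, p, l, p)
  "cpplpcpc" → prefix "cp" already present; 6 new (p, l, p, c, p, c)
  "llcll" → prefix "llcll" already present; 0 new (none)
  "cppppccp" → prefix "cpp" already present; 5 new (p, p, c, c, p)
  "llclllclcpc" → prefix "llclllc" already present; 4 new (l, c, p, c)
  "cpcpccc" → prefix "cpc" already present; 4 new (p, c, c, c)
  "llclc" → prefix "llcl" already present; 1 new (c)
  "llcllpppcpl" → prefix "llcll" already present; 6 new (p, p, p, c, p, l)
  "cpc" → prefix "cpc" already present; 0 new (none)
  "llclclpplpp" → prefix "llclc" already present; 6 new (l, p, p, l, p, p)
  "llclpcc" → prefix "llclp" already present; 2 new (c, c)
  "cplcpcpplp" → prefix "cplcp" already present; 5 new (c, p, p, l, p)
  "cpplccpc" → prefix "cppl" already present; 4 new (c, c, p, c)
  "cpclclp" → prefix "cpc" already present; 4 new (l, c, l, p)
  "cpl" → prefix "cpl" already present; 0 new (none)
Total nodes = 7 + 6 + 5 + 9 + 6 + 4 + 6 + 0 + 5 + 4 + 4 + 1 + 6 + 0 + 6 + 2 + 5 + 4 + 4 + 0 = 84

84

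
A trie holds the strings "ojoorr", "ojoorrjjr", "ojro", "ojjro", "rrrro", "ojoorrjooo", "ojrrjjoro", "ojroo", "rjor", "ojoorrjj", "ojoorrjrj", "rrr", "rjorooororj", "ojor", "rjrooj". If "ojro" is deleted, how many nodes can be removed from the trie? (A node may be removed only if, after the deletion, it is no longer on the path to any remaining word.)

A node on "ojro"'s path can go only if nothing else ends at it or branches off below it.
Every node on "ojro" is still needed (e.g. by "ojroo"), so nothing is freed.
Nodes removed: 0

0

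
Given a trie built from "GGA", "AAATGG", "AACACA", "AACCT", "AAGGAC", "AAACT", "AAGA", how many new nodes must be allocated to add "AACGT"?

2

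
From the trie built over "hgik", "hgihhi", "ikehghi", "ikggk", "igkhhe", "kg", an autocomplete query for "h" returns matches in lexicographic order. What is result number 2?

hgik

Filter for "h…" and sort: "hgihhi", "hgik"
Position 2: hgik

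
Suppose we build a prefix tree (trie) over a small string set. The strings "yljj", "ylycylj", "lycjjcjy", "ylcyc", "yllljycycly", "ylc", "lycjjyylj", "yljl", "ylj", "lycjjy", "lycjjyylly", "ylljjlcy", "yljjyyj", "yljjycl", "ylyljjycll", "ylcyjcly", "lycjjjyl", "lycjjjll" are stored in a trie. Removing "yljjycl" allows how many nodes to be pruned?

2

After clearing the end-marker at "yljjycl", prune upward until reaching a node still needed by another word.
The suffix "cl" (2 nodes) is used only by "yljjycl"; the node for "yljjy" still has the child "y", so pruning stops there.
Nodes removed: 2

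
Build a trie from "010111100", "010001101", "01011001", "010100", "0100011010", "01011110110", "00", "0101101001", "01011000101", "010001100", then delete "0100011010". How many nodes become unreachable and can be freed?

1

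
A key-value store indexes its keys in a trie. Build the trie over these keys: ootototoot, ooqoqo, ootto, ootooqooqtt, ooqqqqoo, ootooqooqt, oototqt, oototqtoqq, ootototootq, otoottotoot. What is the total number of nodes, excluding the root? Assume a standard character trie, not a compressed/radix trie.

44

Insert word by word; a character creates a node only if that edge doesn't already exist:
  "ootototoot" → 10 new (o, o, t, o, t, o, t, o, o, t)
  "ooqoqo" → prefix "oo" already present; 4 new (q, o, q, o)
  "ootto" → prefix "oot" already present; 2 new (t, o)
  "ootooqooqtt" → prefix "ooto" already present; 7 new (o, q, o, o, q, t, t)
  "ooqqqqoo" → prefix "ooq" already present; 5 new (q, q, q, o, o)
  "ootooqooqt" → prefix "ootooqooqt" already present; 0 new (none)
  "oototqt" → prefix "ootot" already present; 2 new (q, t)
  "oototqtoqq" → prefix "oototqt" already present; 3 new (o, q, q)
  "ootototootq" → prefix "ootototoot" already present; 1 new (q)
  "otoottotoot" → prefix "o" already present; 10 new (t, o, o, t, t, o, t, o, o, t)
Total nodes = 10 + 4 + 2 + 7 + 5 + 0 + 2 + 3 + 1 + 10 = 44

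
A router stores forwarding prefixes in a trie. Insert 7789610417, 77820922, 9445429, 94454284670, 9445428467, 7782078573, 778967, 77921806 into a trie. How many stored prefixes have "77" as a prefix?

Filter for entries beginning with "77":
Matches: "7782078573", "77820922", "7789610417", "778967", "77921806"
Count: 5

5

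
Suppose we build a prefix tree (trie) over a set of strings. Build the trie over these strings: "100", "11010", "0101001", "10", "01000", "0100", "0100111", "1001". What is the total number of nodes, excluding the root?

Count nodes per top-level branch (shared prefixes stored once):
  '0'-branch (0100, 01000, 0100111, 0101001): 12 nodes
  '1'-branch (10, 100, 1001, 11010): 8 nodes
Sum: 20

20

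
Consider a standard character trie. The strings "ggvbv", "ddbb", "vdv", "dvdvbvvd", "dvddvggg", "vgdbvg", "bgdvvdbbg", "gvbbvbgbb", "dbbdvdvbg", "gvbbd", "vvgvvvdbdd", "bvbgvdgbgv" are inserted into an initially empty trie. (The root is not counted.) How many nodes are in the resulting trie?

73

Trace insertions, counting only characters that open a new branch:
  "ggvbv" → 5 new (g, g, v, b, v)
  "ddbb" → 4 new (d, d, b, b)
  "vdv" → 3 new (v, d, v)
  "dvdvbvvd" → prefix "d" already present; 7 new (v, d, v, b, v, v, d)
  "dvddvggg" → prefix "dvd" already present; 5 new (d, v, g, g, g)
  "vgdbvg" → prefix "v" already present; 5 new (g, d, b, v, g)
  "bgdvvdbbg" → 9 new (b, g, d, v, v, d, b, b, g)
  "gvbbvbgbb" → prefix "g" already present; 8 new (v, b, b, v, b, g, b, b)
  "dbbdvdvbg" → prefix "d" already present; 8 new (b, b, d, v, d, v, b, g)
  "gvbbd" → prefix "gvbb" already present; 1 new (d)
  "vvgvvvdbdd" → prefix "v" already present; 9 new (v, g, v, v, v, d, b, d, d)
  "bvbgvdgbgv" → prefix "b" already present; 9 new (v, b, g, v, d, g, b, g, v)
Total nodes = 5 + 4 + 3 + 7 + 5 + 5 + 9 + 8 + 8 + 1 + 9 + 9 = 73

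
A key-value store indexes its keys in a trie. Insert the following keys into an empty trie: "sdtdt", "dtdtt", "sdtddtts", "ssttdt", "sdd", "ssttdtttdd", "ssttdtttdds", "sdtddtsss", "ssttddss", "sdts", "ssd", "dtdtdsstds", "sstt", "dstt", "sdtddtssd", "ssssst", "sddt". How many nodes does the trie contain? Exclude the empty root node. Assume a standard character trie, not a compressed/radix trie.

48

Insert word by word; a character creates a node only if that edge doesn't already exist:
  "sdtdt" → 5 new (s, d, t, d, t)
  "dtdtt" → 5 new (d, t, d, t, t)
  "sdtddtts" → prefix "sdtd" already present; 4 new (d, t, t, s)
  "ssttdt" → prefix "s" already present; 5 new (s, t, t, d, t)
  "sdd" → prefix "sd" already present; 1 new (d)
  "ssttdtttdd" → prefix "ssttdt" already present; 4 new (t, t, d, d)
  "ssttdtttdds" → prefix "ssttdtttdd" already present; 1 new (s)
  "sdtddtsss" → prefix "sdtddt" already present; 3 new (s, s, s)
  "ssttddss" → prefix "ssttd" already present; 3 new (d, s, s)
  "sdts" → prefix "sdt" already present; 1 new (s)
  "ssd" → prefix "ss" already present; 1 new (d)
  "dtdtdsstds" → prefix "dtdt" already present; 6 new (d, s, s, t, d, s)
  "sstt" → prefix "sstt" already present; 0 new (none)
  "dstt" → prefix "d" already present; 3 new (s, t, t)
  "sdtddtssd" → prefix "sdtddtss" already present; 1 new (d)
  "ssssst" → prefix "ss" already present; 4 new (s, s, s, t)
  "sddt" → prefix "sdd" already present; 1 new (t)
Total nodes = 5 + 5 + 4 + 5 + 1 + 4 + 1 + 3 + 3 + 1 + 1 + 6 + 0 + 3 + 1 + 4 + 1 = 48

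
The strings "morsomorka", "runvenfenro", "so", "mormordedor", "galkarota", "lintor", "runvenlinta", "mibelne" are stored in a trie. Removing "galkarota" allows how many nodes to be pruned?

After clearing the end-marker at "galkarota", prune upward until reaching a node still needed by another word.
No other word shares any prefix with "galkarota", so all 9 of its nodes go.
Nodes removed: 9

9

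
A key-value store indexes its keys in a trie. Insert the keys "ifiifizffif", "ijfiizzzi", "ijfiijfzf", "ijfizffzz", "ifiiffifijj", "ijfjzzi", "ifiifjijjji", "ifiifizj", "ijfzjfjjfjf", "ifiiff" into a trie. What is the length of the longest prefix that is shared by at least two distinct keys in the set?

7

The deepest shared node is where two words last agree before diverging.
"ifiifizffif" and "ifiifizj" agree on "ifiifiz" (7 characters) before diverging; nothing deeper is shared.
Longest shared-prefix length: 7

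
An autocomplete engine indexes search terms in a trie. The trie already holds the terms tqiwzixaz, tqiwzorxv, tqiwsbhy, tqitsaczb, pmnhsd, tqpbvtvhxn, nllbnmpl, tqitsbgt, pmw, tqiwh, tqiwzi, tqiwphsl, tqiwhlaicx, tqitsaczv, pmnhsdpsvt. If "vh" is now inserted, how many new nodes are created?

"vh" shares no prefix with any stored word, so all 2 characters open new nodes.
2 − 0 = 2 new nodes.

2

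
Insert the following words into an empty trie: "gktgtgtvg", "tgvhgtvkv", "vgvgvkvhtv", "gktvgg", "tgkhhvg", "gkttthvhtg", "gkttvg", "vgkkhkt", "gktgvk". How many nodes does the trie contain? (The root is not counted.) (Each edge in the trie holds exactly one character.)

52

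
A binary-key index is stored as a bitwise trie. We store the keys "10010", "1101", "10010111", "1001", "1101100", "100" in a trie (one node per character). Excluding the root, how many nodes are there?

Count nodes per top-level branch (shared prefixes stored once):
  '1'-branch (100, 1001, 10010, 10010111, 1101, 1101100): 14 nodes
Sum: 14

14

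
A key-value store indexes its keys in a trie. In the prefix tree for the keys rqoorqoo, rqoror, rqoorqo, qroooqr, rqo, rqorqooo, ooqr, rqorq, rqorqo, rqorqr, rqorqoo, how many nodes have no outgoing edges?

A leaf is a node with no children — equivalently, the end of a word that is not a proper prefix of any other stored word.
Those words: "ooqr", "qroooqr", "rqoorqoo", "rqoror", "rqorqooo", "rqorqr"
Leaf count: 6

6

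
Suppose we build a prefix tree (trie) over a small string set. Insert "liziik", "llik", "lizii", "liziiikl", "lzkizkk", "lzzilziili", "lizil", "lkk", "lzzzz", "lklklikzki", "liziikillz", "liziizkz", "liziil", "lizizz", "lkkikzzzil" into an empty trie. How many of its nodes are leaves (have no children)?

12

Leaves are exactly the stored words that no other stored word extends.
Those words: "liziiikl", "liziikillz", "liziil", "liziizkz", "lizil", "lizizz", "lkkikzzzil", "lklklikzki", "llik", "lzkizkk", "lzzilziili", "lzzzz"
Leaf count: 12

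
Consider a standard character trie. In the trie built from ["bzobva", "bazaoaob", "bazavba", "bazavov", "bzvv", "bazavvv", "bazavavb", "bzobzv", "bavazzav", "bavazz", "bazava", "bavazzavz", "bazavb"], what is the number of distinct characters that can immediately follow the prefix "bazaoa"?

1

The children of the "bazaoa" node are the distinct next characters among strings starting with "bazaoa".
Characters that immediately follow "bazaoa" among the stored strings: {o}.
That node has 1 child edge.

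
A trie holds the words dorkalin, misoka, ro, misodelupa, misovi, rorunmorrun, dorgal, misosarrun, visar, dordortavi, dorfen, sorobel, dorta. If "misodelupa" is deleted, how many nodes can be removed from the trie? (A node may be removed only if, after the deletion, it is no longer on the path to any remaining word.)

6

A node on "misodelupa"'s path can go only if nothing else ends at it or branches off below it.
The suffix "delupa" (6 nodes) is used only by "misodelupa"; the node for "miso" still has the child "k", so pruning stops there.
Nodes removed: 6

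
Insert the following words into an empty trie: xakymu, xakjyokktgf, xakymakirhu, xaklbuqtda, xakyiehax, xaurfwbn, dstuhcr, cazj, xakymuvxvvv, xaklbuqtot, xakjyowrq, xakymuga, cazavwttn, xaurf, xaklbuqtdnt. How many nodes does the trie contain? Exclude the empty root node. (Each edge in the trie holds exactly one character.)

69

For each word, the new-node count is its length minus the longest prefix already in the trie:
  "xakymu" → 6 new (x, a, k, y, m, u)
  "xakjyokktgf" → prefix "xak" already present; 8 new (j, y, o, k, k, t, g, f)
  "xakymakirhu" → prefix "xakym" already present; 6 new (a, k, i, r, h, u)
  "xaklbuqtda" → prefix "xak" already present; 7 new (l, b, u, q, t, d, a)
  "xakyiehax" → prefix "xaky" already present; 5 new (i, e, h, a, x)
  "xaurfwbn" → prefix "xa" already present; 6 new (u, r, f, w, b, n)
  "dstuhcr" → 7 new (d, s, t, u, h, c, r)
  "cazj" → 4 new (c, a, z, j)
  "xakymuvxvvv" → prefix "xakymu" already present; 5 new (v, x, v, v, v)
  "xaklbuqtot" → prefix "xaklbuqt" already present; 2 new (o, t)
  "xakjyowrq" → prefix "xakjyo" already present; 3 new (w, r, q)
  "xakymuga" → prefix "xakymu" already present; 2 new (g, a)
  "cazavwttn" → prefix "caz" already present; 6 new (a, v, w, t, t, n)
  "xaurf" → prefix "xaurf" already present; 0 new (none)
  "xaklbuqtdnt" → prefix "xaklbuqtd" already present; 2 new (n, t)
Total nodes = 6 + 8 + 6 + 7 + 5 + 6 + 7 + 4 + 5 + 2 + 3 + 2 + 6 + 0 + 2 = 69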